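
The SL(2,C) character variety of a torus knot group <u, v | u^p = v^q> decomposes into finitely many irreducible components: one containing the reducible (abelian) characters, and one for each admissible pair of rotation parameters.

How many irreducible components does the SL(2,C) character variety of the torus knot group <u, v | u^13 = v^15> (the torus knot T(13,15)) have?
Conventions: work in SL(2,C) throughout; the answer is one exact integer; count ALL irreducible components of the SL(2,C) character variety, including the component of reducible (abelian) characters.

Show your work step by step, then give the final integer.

In the torus knot group T(13,15), u^13 = v^15 is central, so an irreducible representation sends it to +I or -I (Schur).
So on each irreducible component the traces are pinned: tr(u) = 2*cos(pi*alpha/13) with 1 <= alpha <= 12, tr(v) = 2*cos(pi*beta/15) with 1 <= beta <= 14.
u^13 = (-1)^alpha I and v^15 = (-1)^beta I must agree, so alpha and beta have equal parity.
Counting: 6 odd alphas x 7 odd betas + 6 even alphas x 7 even betas = 42 + 42 = 84.
That is 84 components of irreducible characters, and with the reducible (abelian) component the total is 85.

85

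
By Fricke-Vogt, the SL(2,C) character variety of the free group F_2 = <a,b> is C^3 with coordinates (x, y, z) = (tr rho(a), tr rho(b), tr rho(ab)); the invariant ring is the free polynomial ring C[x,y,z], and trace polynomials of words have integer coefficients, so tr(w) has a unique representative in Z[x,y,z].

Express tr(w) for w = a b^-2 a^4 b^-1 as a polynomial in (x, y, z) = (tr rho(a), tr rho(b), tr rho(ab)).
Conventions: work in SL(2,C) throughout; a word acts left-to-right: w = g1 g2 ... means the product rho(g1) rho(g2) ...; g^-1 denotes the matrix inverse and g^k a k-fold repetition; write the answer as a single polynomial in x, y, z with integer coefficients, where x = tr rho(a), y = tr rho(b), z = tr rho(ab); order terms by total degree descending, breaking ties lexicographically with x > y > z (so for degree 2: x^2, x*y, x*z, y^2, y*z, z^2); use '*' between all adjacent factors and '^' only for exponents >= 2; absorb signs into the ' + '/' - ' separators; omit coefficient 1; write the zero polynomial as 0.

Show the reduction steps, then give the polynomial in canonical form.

tr(a^2) = tr(a) * tr(a) - tr(1)   [square of a] = x^2 - 2
tr(a^3) = tr(a) * tr(a^2) - tr(a)   [square of a] = x^3 - 3*x
tr(a^4) = tr(a) * tr(a^3) - tr(a^2)   [square of a] = x^4 - 4*x^2 + 2
tr(a^5) = tr(a) * tr(a^4) - tr(a^3)   [square of a] = x^5 - 5*x^3 + 5*x
tr(b a^2) = tr(a) * tr(b a) - tr(b)   [square of a] = x*z - y
tr(a b a^2) = tr(a) * tr(b a^2) - tr(b a)   [square of a] = x^2*z - x*y - z
tr(a^2 b a^2) = tr(a) * tr(a b a^2) - tr(a b a)   [square of a] = x^3*z - x^2*y - 2*x*z + y
tr(a^5 b) = tr(a) * tr(a^2 b a^2) - tr(a^2 b a)   [square of a] = x^4*z - x^3*y - 3*x^2*z + 2*x*y + z
tr(a b^-1 a^4) = tr(a^5) * tr(b) - tr(a^5 b)   [inverse elimination on b] = x^5*y - x^4*z - 4*x^3*y + 3*x^2*z + 3*x*y - z
tr(b a b a) = tr(a b) * tr(a b) - tr(1)   [split at a repeated a] = z^2 - 2
tr(b a b) = tr(b) * tr(a b) - tr(a)   [square of b] = y*z - x
tr(a b a b a) = tr(a) * tr(b a b a) - tr(b a b)   [square of a] = x*z^2 - y*z - x
tr(b a b a^3) = tr(a) * tr(a b a b a) - tr(a b a b)   [square of a] = x^2*z^2 - x*y*z - x^2 - z^2 + 2
tr(a^4 b a b) = tr(a) * tr(b a b a^3) - tr(b a b a^2)   [square of a] = x^3*z^2 - x^2*y*z - x^3 - 2*x*z^2 + y*z + 3*x
tr(a b^-1 a^4 b) = tr(a^4 b a) * tr(b) - tr(a^4 b a b)   [inverse elimination on b] = x^4*y*z - x^3*y^2 - x^3*z^2 - 2*x^2*y*z + x^3 + 2*x*y^2 + 2*x*z^2 - 3*x
tr(a^4 b^-1 a b^-1) = tr(a b^-1 a^4) * tr(b) - tr(a b^-1 a^4 b)   [inverse elimination on b] = x^5*y^2 - 2*x^4*y*z - 3*x^3*y^2 + x^3*z^2 + 5*x^2*y*z - x^3 + x*y^2 - 2*x*z^2 - y*z + 3*x
tr(a b^-2 a^4 b^-1) = tr(a^4 b^-1 a b^-1) * tr(b) - tr(a^4 b^-1 a)   [inverse elimination on b] = x^5*y^3 - 2*x^4*y^2*z - x^5*y - 3*x^3*y^3 + x^3*y*z^2 + x^4*z + 5*x^2*y^2*z + 3*x^3*y + x*y^3 - 2*x*y*z^2 - 3*x^2*z - y^2*z + z

x^5*y^3 - 2*x^4*y^2*z - x^5*y - 3*x^3*y^3 + x^3*y*z^2 + x^4*z + 5*x^2*y^2*z + 3*x^3*y + x*y^3 - 2*x*y*z^2 - 3*x^2*z - y^2*z + z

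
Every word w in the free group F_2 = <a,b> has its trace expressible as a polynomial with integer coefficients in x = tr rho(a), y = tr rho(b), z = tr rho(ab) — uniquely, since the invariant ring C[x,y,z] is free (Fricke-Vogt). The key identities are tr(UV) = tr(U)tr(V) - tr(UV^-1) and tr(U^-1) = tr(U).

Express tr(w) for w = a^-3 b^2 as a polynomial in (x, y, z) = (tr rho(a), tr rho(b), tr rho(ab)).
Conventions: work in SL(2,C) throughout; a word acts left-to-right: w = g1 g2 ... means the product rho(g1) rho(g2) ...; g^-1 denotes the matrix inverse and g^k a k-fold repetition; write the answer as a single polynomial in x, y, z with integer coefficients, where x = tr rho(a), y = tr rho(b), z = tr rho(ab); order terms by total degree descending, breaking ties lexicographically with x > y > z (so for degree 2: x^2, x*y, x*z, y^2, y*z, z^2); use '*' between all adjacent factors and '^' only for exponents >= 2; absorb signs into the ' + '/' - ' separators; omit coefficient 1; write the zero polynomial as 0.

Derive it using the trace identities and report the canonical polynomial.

x^3*y^2 - x^2*y*z - x^3 - 2*x*y^2 + y*z + 3*x

tr(b^2) = tr(b)*tr(b) - tr(1) = y^2 - 2
tr(b^2 a) = tr(b)*tr(a b) - tr(a) = y*z - x
tr(a^-1 b^2) = tr(b^2)*tr(a) - tr(b^2 a) = x*y^2 - y*z - x
tr(a^-2 b^2) = tr(a^-1 b^2)*tr(a) - tr(a^-1 b^2 a) = x^2*y^2 - x*y*z - x^2 - y^2 + 2
tr(a^-3 b^2) = tr(a^-2 b^2)*tr(a) - tr(a^-2 b^2 a) = x^3*y^2 - x^2*y*z - x^3 - 2*x*y^2 + y*z + 3*x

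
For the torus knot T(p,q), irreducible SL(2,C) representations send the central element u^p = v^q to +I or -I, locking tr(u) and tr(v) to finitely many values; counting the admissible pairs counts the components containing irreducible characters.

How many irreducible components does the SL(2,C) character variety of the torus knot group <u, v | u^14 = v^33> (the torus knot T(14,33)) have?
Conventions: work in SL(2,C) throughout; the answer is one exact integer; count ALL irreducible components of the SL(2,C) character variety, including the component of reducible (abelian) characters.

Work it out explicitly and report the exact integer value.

209

For T(14,33): irreducibility forces the central element u^14 = v^33 to one of +I, -I.
This locks tr(u) to 2*cos(pi*alpha/14), alpha in 1..13, and tr(v) to 2*cos(pi*beta/33), beta in 1..32, on each component of irreducible characters.
The two central values (-1)^alpha I and (-1)^beta I must be the same matrix, so alpha and beta share a parity.
Enumerate parity-matched pairs: 7*16 odd-odd plus 6*16 even-even gives 208.
components with irreducible characters: 208; plus the single component of reducible (abelian) characters: total 209.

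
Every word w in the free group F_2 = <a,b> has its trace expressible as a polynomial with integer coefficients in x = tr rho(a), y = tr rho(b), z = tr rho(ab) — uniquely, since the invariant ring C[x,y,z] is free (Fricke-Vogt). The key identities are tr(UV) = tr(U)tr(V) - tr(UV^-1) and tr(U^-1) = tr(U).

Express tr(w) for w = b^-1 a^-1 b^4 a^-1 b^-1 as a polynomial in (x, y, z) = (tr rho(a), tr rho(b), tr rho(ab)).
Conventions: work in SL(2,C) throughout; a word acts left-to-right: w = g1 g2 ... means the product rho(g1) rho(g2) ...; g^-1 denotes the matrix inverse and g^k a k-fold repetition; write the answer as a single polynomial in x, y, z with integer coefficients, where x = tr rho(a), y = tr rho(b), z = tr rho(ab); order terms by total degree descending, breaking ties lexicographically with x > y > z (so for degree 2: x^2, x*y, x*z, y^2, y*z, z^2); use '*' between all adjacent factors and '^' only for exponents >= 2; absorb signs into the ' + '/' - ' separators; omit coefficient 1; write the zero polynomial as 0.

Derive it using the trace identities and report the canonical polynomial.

x*y^5*z - x^2*y^4 - y^6 - y^4*z^2 - 2*x*y^3*z + 3*x^2*y^2 + 6*y^4 + 2*y^2*z^2 - x*y*z - x^2 - 9*y^2 + 2

and tr(b^2) = tr(b) * tr(b) - tr(1)   [square of b] = y^2 - 2
tr(b^3) = tr(b) * tr(b^2) - tr(b)   [square of b] = y^3 - 3*y
tr(b a b) = tr(b) * tr(a b) - tr(a)   [square of b] = y*z - x
next, tr(b^3 a) = tr(b) * tr(b a b) - tr(b a)   [square of b] = y^2*z - x*y - z
tr(a^-1 b^3) = tr(b^3) * tr(a) - tr(b^3 a)   [inverse elimination on a] = x*y^3 - y^2*z - 2*x*y + z
and tr(b^4 a) = tr(b) * tr(b^2 a b) - tr(b^2 a)   [square of b] = y^3*z - x*y^2 - 2*y*z + x
and tr(b^4) = tr(b) * tr(b^3) - tr(b^2)   [square of b] = y^4 - 4*y^2 + 2
tr(a b^4 a) = tr(a) * tr(b^4 a) - tr(b^4)   [square of a] = x*y^3*z - x^2*y^2 - y^4 - 2*x*y*z + x^2 + 4*y^2 - 2
next, tr(a b a b) = tr(a b) * tr(a b) - tr(1)   [split at a repeated a] = z^2 - 2
and tr(a b a) = tr(a) * tr(b a) - tr(b)   [square of a] = x*z - y
tr(a b a b^2) = tr(b) * tr(a b a b) - tr(a b a)   [square of b] = y*z^2 - x*z - y
and tr(a b a b^3) = tr(b) * tr(a b a b^2) - tr(a b a b)   [square of b] = y^2*z^2 - x*y*z - y^2 - z^2 + 2
and tr(a b^4 a b) = tr(b) * tr(a b a b^3) - tr(a b a b^2)   [square of b] = y^3*z^2 - x*y^2*z - y^3 - 2*y*z^2 + x*z + 3*y
next, tr(b^4 a b^-1 a) = tr(a b^4 a) * tr(b) - tr(a b^4 a b)   [inverse elimination on b] = x*y^4*z - x^2*y^3 - y^5 - y^3*z^2 - x*y^2*z + x^2*y + 5*y^3 + 2*y*z^2 - x*z - 5*y
tr(b^-1 a^-1 b^4 a) = tr(b^4 a b^-1) * tr(a) - tr(b^4 a b^-1 a)   [inverse elimination on a] = -x*y^4*z + x^2*y^3 + y^5 + y^3*z^2 + 2*x*y^2*z - 2*x^2*y - 5*y^3 - 2*y*z^2 + 5*y
and tr(a^-1 b^4 a^-1 b^-1) = tr(b^-1 a^-1 b^4) * tr(a) - tr(b^-1 a^-1 b^4 a)   [inverse elimination on a] = x*y^4*z - y^5 - y^3*z^2 - 3*x*y^2*z + 5*y^3 + 2*y*z^2 + x*z - 5*y
tr(a^-1 b^4) = tr(b^4) * tr(a) - tr(b^4 a)   [inverse elimination on a] = x*y^4 - y^3*z - 3*x*y^2 + 2*y*z + x
and tr(a^-1 b^4 a^-1) = tr(a^-1 b^4) * tr(a) - tr(a^-1 b^4 a)   [inverse elimination on a] = x^2*y^4 - x*y^3*z - 3*x^2*y^2 - y^4 + 2*x*y*z + x^2 + 4*y^2 - 2
next, tr(b^-1 a^-1 b^4 a^-1 b^-1) = tr(a^-1 b^4 a^-1 b^-1) * tr(b) - tr(a^-1 b^4 a^-1)   [inverse elimination on b] = x*y^5*z - x^2*y^4 - y^6 - y^4*z^2 - 2*x*y^3*z + 3*x^2*y^2 + 6*y^4 + 2*y^2*z^2 - x*y*z - x^2 - 9*y^2 + 2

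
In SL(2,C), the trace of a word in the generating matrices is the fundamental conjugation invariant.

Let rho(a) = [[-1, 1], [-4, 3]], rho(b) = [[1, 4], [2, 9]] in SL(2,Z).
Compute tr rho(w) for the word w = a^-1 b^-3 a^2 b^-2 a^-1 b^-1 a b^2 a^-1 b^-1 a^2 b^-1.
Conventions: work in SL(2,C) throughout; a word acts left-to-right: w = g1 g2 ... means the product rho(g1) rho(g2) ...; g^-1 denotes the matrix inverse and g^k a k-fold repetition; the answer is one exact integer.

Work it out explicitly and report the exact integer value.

rho(a^-1) = [[3, -1], [4, -1]]
... * rho(b^-1) = [[9, -4], [-2, 1]]  ->  [[29, -13], [38, -17]]
... * rho(b^-1) = [[9, -4], [-2, 1]]  ->  [[287, -129], [376, -169]]
... * rho(b^-1) = [[9, -4], [-2, 1]]  ->  [[2841, -1277], [3722, -1673]]
... * rho(a) = [[-1, 1], [-4, 3]]  ->  [[2267, -990], [2970, -1297]]
... * rho(a) = [[-1, 1], [-4, 3]]  ->  [[1693, -703], [2218, -921]]
... * rho(b^-1) = [[9, -4], [-2, 1]]  ->  [[16643, -7475], [21804, -9793]]
... * rho(b^-1) = [[9, -4], [-2, 1]]  ->  [[164737, -74047], [215822, -97009]]
... * rho(a^-1) = [[3, -1], [4, -1]]  ->  [[198023, -90690], [259430, -118813]]
... * rho(b^-1) = [[9, -4], [-2, 1]]  ->  [[1963587, -882782], [2572496, -1156533]]
... * rho(a) = [[-1, 1], [-4, 3]]  ->  [[1567541, -684759], [2053636, -897103]]
... * rho(b) = [[1, 4], [2, 9]]  ->  [[198023, 107333], [259430, 140617]]
... * rho(b) = [[1, 4], [2, 9]]  ->  [[412689, 1758089], [540664, 2303273]]
... * rho(a^-1) = [[3, -1], [4, -1]]  ->  [[8270423, -2170778], [10835084, -2843937]]
... * rho(b^-1) = [[9, -4], [-2, 1]]  ->  [[78775363, -35252470], [103203630, -46184273]]
... * rho(a) = [[-1, 1], [-4, 3]]  ->  [[62234517, -26982047], [81533462, -35349189]]
... * rho(a) = [[-1, 1], [-4, 3]]  ->  [[45693671, -18711624], [59863294, -24514105]]
... * rho(b^-1) = [[9, -4], [-2, 1]]  ->  [[448666287, -201486308], [587797856, -263967281]]
tr = 448666287 + -263967281 = 184699006

184699006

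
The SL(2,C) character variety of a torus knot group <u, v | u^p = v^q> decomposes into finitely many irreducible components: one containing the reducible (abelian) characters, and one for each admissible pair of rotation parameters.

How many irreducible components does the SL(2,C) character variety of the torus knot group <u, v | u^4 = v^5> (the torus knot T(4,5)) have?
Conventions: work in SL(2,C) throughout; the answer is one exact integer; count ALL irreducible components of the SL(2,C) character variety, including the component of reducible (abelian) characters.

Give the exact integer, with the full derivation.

For T(4,5): irreducibility forces the central element u^4 = v^5 to one of +I, -I.
So on each irreducible component the traces are pinned: tr(u) = 2*cos(pi*alpha/4) with 1 <= alpha <= 3, tr(v) = 2*cos(pi*beta/5) with 1 <= beta <= 4.
u^4 = (-1)^alpha I and v^5 = (-1)^beta I must agree, so alpha and beta have equal parity.
Counting: 2 odd alphas x 2 odd betas + 1 even alphas x 2 even betas = 4 + 2 = 6.
components with irreducible characters: 6; plus the single component of reducible (abelian) characters: total 7.

7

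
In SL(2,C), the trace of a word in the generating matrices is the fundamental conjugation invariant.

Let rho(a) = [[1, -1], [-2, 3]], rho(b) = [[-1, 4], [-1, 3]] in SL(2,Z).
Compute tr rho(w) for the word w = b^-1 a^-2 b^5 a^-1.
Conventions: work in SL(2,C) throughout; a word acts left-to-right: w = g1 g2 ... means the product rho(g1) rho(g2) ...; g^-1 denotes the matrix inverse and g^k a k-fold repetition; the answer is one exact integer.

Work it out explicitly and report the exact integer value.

52

rho(b^-1) = [[3, -4], [1, -1]]
... * rho(a^-1) = [[3, 1], [2, 1]]  ->  [[1, -1], [1, 0]]
... * rho(a^-1) = [[3, 1], [2, 1]]  ->  [[1, 0], [3, 1]]
... * rho(b) = [[-1, 4], [-1, 3]]  ->  [[-1, 4], [-4, 15]]
... * rho(b) = [[-1, 4], [-1, 3]]  ->  [[-3, 8], [-11, 29]]
... * rho(b) = [[-1, 4], [-1, 3]]  ->  [[-5, 12], [-18, 43]]
... * rho(b) = [[-1, 4], [-1, 3]]  ->  [[-7, 16], [-25, 57]]
... * rho(b) = [[-1, 4], [-1, 3]]  ->  [[-9, 20], [-32, 71]]
... * rho(a^-1) = [[3, 1], [2, 1]]  ->  [[13, 11], [46, 39]]
tr = 13 + 39 = 52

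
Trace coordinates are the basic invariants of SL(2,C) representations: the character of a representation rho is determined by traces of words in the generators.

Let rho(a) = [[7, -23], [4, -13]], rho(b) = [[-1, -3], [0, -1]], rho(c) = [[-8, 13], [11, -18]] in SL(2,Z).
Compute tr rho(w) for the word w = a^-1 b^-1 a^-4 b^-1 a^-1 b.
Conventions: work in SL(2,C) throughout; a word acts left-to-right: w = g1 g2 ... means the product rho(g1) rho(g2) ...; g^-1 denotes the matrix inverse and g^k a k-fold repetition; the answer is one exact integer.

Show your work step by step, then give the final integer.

-142378

rho(a^-1) = [[-13, 23], [-4, 7]]
... * rho(b^-1) = [[-1, 3], [0, -1]]  ->  [[13, -62], [4, -19]]
... * rho(a^-1) = [[-13, 23], [-4, 7]]  ->  [[79, -135], [24, -41]]
... * rho(a^-1) = [[-13, 23], [-4, 7]]  ->  [[-487, 872], [-148, 265]]
... * rho(a^-1) = [[-13, 23], [-4, 7]]  ->  [[2843, -5097], [864, -1549]]
... * rho(a^-1) = [[-13, 23], [-4, 7]]  ->  [[-16571, 29710], [-5036, 9029]]
... * rho(b^-1) = [[-1, 3], [0, -1]]  ->  [[16571, -79423], [5036, -24137]]
... * rho(a^-1) = [[-13, 23], [-4, 7]]  ->  [[102269, -174828], [31080, -53131]]
... * rho(b) = [[-1, -3], [0, -1]]  ->  [[-102269, -131979], [-31080, -40109]]
tr = -102269 + -40109 = -142378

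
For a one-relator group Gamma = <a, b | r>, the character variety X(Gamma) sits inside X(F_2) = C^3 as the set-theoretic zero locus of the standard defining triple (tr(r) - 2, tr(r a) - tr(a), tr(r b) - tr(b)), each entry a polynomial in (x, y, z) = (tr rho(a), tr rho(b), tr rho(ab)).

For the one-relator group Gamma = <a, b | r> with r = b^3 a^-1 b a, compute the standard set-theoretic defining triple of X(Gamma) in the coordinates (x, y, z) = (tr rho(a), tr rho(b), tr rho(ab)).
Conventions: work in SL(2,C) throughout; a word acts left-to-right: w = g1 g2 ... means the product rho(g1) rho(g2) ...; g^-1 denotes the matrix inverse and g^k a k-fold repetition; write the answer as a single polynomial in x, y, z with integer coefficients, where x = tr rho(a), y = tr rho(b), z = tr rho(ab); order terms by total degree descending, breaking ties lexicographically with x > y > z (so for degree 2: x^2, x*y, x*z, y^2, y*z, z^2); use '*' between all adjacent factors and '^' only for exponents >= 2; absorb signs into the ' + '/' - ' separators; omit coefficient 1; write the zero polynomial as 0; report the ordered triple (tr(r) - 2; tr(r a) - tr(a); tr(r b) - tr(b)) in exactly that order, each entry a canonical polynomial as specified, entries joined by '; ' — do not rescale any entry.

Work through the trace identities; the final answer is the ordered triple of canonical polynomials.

x*y^3*z - x^2*y^2 - y^2*z^2 - x*y*z + x^2 + y^2 + z^2 - 4; x^2*y^3*z - x^3*y^2 - x*y^4 - x*y^2*z^2 - x^2*y*z + y^3*z + x^3 + 4*x*y^2 + x*z^2 - 2*y*z - 4*x; x*y^4*z - x^2*y^3 - y^3*z^2 - 2*x*y^2*z + 2*x^2*y + y^3 + 2*y*z^2 - 4*y

trace(b a b) = trace(b) * trace(a b) - trace(a) = y*z - x
trace(a b^3) = trace(b) * trace(b a b) - trace(b a) = y^2*z - x*y - z
trace(b a b^3) = trace(b) * trace(a b^3) - trace(a b^2) = y^3*z - x*y^2 - 2*y*z + x
trace(a b a b) = trace(a b) * trace(a b) - trace(1)   [split at repeated a] = z^2 - 2
trace(a b a) = trace(a) * trace(b a) - trace(b) = x*z - y
trace(a b a b^2) = trace(b) * trace(a b a b) - trace(a b a) = y*z^2 - x*z - y
trace(b a b^3 a) = trace(b) * trace(a b a b^2) - trace(a b a b) = y^2*z^2 - x*y*z - y^2 - z^2 + 2
trace(b^3 a^-1 b a) = trace(b a b^3) * trace(a) - trace(b a b^3 a) = x*y^3*z - x^2*y^2 - y^2*z^2 - x*y*z + x^2 + y^2 + z^2 - 2
trace(b^2) = trace(b) * trace(b) - trace(1)  (reduce the b square) = y^2 - 2
trace(b a^2 b) = trace(a) * trace(b^2 a) - trace(b^2)  (reduce the a square) = x*y*z - x^2 - y^2 + 2
trace(a^2 b^3) = trace(b) * trace(b a^2 b) - trace(b a^2)  (reduce the b square) = x*y^2*z - x^2*y - y^3 - x*z + 3*y
trace(b a^2 b^3) = trace(b) * trace(a^2 b^3) - trace(a^2 b^2)  (reduce the b square) = x*y^3*z - x^2*y^2 - y^4 - 2*x*y*z + x^2 + 4*y^2 - 2
trace(b a b a^2 b) = trace(a) * trace(b^2 a b a) - trace(b^2 a b)  (reduce the a square) = x*y*z^2 - x^2*z - y^2*z + z
trace(b a b a^2) = trace(a) * trace(b a b a) - trace(b a b)  (reduce the a square) = x*z^2 - y*z - x
trace(b a^2 b^3 a) = trace(b) * trace(b a b a^2 b) - trace(b a b a^2)  (reduce the b square) = x*y^2*z^2 - x^2*y*z - y^3*z - x*z^2 + 2*y*z + x
trace(b^3 a^-1 b a^2) = trace(b a^2 b^3) * trace(a) - trace(b a^2 b^3 a)  (eliminate a^-1) = x^2*y^3*z - x^3*y^2 - x*y^4 - x*y^2*z^2 - x^2*y*z + y^3*z + x^3 + 4*x*y^2 + x*z^2 - 2*y*z - 3*x
trace(b a b^4) = trace(b) * trace(b^2 a b^2) - trace(b^2 a b) = y^4*z - x*y^3 - 3*y^2*z + 2*x*y + z
trace(b a b^4 a) = trace(b) * trace(b a b a b^2) - trace(b a b a b) = y^3*z^2 - x*y^2*z - y^3 - 2*y*z^2 + x*z + 3*y
trace(b^3 a^-1 b a b) = trace(b a b^4) * trace(a) - trace(b a b^4 a) = x*y^4*z - x^2*y^3 - y^3*z^2 - 2*x*y^2*z + 2*x^2*y + y^3 + 2*y*z^2 - 3*y
assemble the triple (trace(r) - 2; trace(r a) - x; trace(r b) - y)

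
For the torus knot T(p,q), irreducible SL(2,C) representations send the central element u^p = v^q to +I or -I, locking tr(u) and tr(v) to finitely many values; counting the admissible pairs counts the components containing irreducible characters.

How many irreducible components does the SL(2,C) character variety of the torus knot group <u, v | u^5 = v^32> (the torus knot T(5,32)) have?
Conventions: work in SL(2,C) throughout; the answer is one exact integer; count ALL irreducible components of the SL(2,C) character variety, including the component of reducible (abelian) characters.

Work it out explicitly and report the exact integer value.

Gamma = < u, v | u^5 = v^32 > (torus knot T(5,32)); the central element u^5 = v^32 acts as +I or -I in any irreducible SL(2,C) representation.
On an irreducible component, tr(u) is locked at 2*cos(pi*alpha/5) for some alpha in 1..4, and tr(v) at 2*cos(pi*beta/32) for some beta in 1..31.
Consistency of u^5 = (-1)^alpha I with v^32 = (-1)^beta I forces alpha = beta (mod 2).
Counting: 2 odd alphas x 16 odd betas + 2 even alphas x 15 even betas = 32 + 30 = 62.
Total: 62 irreducible-character components + 1 reducible (abelian) component = 63.

63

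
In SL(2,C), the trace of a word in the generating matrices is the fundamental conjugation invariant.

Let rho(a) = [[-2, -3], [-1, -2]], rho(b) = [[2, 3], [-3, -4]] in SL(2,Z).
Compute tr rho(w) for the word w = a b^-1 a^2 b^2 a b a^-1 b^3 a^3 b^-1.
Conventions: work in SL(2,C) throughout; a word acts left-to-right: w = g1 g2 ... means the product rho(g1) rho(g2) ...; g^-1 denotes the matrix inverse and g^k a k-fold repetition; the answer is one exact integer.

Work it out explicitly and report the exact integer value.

rho(a) = [[-2, -3], [-1, -2]]
... * rho(b^-1) = [[-4, -3], [3, 2]]  ->  [[-1, 0], [-2, -1]]
... * rho(a) = [[-2, -3], [-1, -2]]  ->  [[2, 3], [5, 8]]
... * rho(a) = [[-2, -3], [-1, -2]]  ->  [[-7, -12], [-18, -31]]
... * rho(b) = [[2, 3], [-3, -4]]  ->  [[22, 27], [57, 70]]
... * rho(b) = [[2, 3], [-3, -4]]  ->  [[-37, -42], [-96, -109]]
... * rho(a) = [[-2, -3], [-1, -2]]  ->  [[116, 195], [301, 506]]
... * rho(b) = [[2, 3], [-3, -4]]  ->  [[-353, -432], [-916, -1121]]
... * rho(a^-1) = [[-2, 3], [1, -2]]  ->  [[274, -195], [711, -506]]
... * rho(b) = [[2, 3], [-3, -4]]  ->  [[1133, 1602], [2940, 4157]]
... * rho(b) = [[2, 3], [-3, -4]]  ->  [[-2540, -3009], [-6591, -7808]]
... * rho(b) = [[2, 3], [-3, -4]]  ->  [[3947, 4416], [10242, 11459]]
... * rho(a) = [[-2, -3], [-1, -2]]  ->  [[-12310, -20673], [-31943, -53644]]
... * rho(a) = [[-2, -3], [-1, -2]]  ->  [[45293, 78276], [117530, 203117]]
... * rho(a) = [[-2, -3], [-1, -2]]  ->  [[-168862, -292431], [-438177, -758824]]
... * rho(b^-1) = [[-4, -3], [3, 2]]  ->  [[-201845, -78276], [-523764, -203117]]
tr = -201845 + -203117 = -404962

-404962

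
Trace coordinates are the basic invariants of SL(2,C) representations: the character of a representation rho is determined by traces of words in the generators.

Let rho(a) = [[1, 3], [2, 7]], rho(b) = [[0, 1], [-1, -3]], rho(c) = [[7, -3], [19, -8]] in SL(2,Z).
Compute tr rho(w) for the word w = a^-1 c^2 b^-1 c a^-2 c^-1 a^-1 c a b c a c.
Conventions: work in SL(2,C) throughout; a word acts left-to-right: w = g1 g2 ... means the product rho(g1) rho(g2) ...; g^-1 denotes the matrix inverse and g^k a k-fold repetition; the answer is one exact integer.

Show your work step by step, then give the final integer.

rho(a^-1) = [[7, -3], [-2, 1]]
... * rho(c) = [[7, -3], [19, -8]]  ->  [[-8, 3], [5, -2]]
... * rho(c) = [[7, -3], [19, -8]]  ->  [[1, 0], [-3, 1]]
... * rho(b^-1) = [[-3, -1], [1, 0]]  ->  [[-3, -1], [10, 3]]
... * rho(c) = [[7, -3], [19, -8]]  ->  [[-40, 17], [127, -54]]
... * rho(a^-1) = [[7, -3], [-2, 1]]  ->  [[-314, 137], [997, -435]]
... * rho(a^-1) = [[7, -3], [-2, 1]]  ->  [[-2472, 1079], [7849, -3426]]
... * rho(c^-1) = [[-8, 3], [-19, 7]]  ->  [[-725, 137], [2302, -435]]
... * rho(a^-1) = [[7, -3], [-2, 1]]  ->  [[-5349, 2312], [16984, -7341]]
... * rho(c) = [[7, -3], [19, -8]]  ->  [[6485, -2449], [-20591, 7776]]
... * rho(a) = [[1, 3], [2, 7]]  ->  [[1587, 2312], [-5039, -7341]]
... * rho(b) = [[0, 1], [-1, -3]]  ->  [[-2312, -5349], [7341, 16984]]
... * rho(c) = [[7, -3], [19, -8]]  ->  [[-117815, 49728], [374083, -157895]]
... * rho(a) = [[1, 3], [2, 7]]  ->  [[-18359, -5349], [58293, 16984]]
... * rho(c) = [[7, -3], [19, -8]]  ->  [[-230144, 97869], [730747, -310751]]
tr = -230144 + -310751 = -540895

-540895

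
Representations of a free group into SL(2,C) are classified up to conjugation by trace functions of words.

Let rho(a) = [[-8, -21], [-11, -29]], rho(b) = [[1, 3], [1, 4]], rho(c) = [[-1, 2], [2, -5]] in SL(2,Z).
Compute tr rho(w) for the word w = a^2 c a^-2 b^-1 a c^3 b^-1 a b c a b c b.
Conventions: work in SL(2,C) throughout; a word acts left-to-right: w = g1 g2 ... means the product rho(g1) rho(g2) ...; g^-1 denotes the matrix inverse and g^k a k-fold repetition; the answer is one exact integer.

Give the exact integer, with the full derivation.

-1551179593857755

rho(a) = [[-8, -21], [-11, -29]]
... * rho(a) = [[-8, -21], [-11, -29]]  ->  [[295, 777], [407, 1072]]
... * rho(c) = [[-1, 2], [2, -5]]  ->  [[1259, -3295], [1737, -4546]]
... * rho(a^-1) = [[-29, 21], [11, -8]]  ->  [[-72756, 52799], [-100379, 72845]]
... * rho(a^-1) = [[-29, 21], [11, -8]]  ->  [[2690713, -1950268], [3712286, -2690719]]
... * rho(b^-1) = [[4, -3], [-1, 1]]  ->  [[12713120, -10022407], [17539863, -13827577]]
... * rho(a) = [[-8, -21], [-11, -29]]  ->  [[8541517, 23674283], [11784443, 32662610]]
... * rho(c) = [[-1, 2], [2, -5]]  ->  [[38807049, -101288381], [53540777, -139744164]]
... * rho(c) = [[-1, 2], [2, -5]]  ->  [[-241383811, 584056003], [-333029105, 805802374]]
... * rho(c) = [[-1, 2], [2, -5]]  ->  [[1409495817, -3403047637], [1944633853, -4695070080]]
... * rho(b^-1) = [[4, -3], [-1, 1]]  ->  [[9041030905, -7631535088], [12473605492, -10528971639]]
... * rho(a) = [[-8, -21], [-11, -29]]  ->  [[11618638728, 31452868547], [16029844093, 43394462199]]
... * rho(b) = [[1, 3], [1, 4]]  ->  [[43071507275, 160667390372], [59424306292, 221667381075]]
... * rho(c) = [[-1, 2], [2, -5]]  ->  [[278263273469, -717193937310], [383910455858, -989488292791]]
... * rho(a) = [[-8, -21], [-11, -29]]  ->  [[5663027122658, 14955095439141], [7813087573837, 20633040917921]]
... * rho(b) = [[1, 3], [1, 4]]  ->  [[20618122561799, 76809463124538], [28446128491758, 105971426393195]]
... * rho(c) = [[-1, 2], [2, -5]]  ->  [[133000803687277, -342811070499092], [183496724294632, -472964874982459]]
... * rho(b) = [[1, 3], [1, 4]]  ->  [[-209810266811815, -972241870934537], [-289468150687827, -1341369327045940]]
tr = -209810266811815 + -1341369327045940 = -1551179593857755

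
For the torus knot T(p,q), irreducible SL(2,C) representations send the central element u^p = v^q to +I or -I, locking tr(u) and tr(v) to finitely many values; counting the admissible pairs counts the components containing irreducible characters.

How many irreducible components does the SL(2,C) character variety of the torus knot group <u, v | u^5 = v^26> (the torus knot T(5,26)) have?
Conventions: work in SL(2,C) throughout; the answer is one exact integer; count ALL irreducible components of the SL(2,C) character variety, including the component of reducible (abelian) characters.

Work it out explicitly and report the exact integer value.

For T(5,26): irreducibility forces the central element u^5 = v^26 to one of +I, -I.
So on each irreducible component the traces are pinned: tr(u) = 2*cos(pi*alpha/5) with 1 <= alpha <= 4, tr(v) = 2*cos(pi*beta/26) with 1 <= beta <= 25.
u^5 = (-1)^alpha I and v^26 = (-1)^beta I must agree, so alpha and beta have equal parity.
Counting: 2 odd alphas x 13 odd betas + 2 even alphas x 12 even betas = 26 + 24 = 50.
Total: 50 irreducible-character components + 1 reducible (abelian) component = 51.

51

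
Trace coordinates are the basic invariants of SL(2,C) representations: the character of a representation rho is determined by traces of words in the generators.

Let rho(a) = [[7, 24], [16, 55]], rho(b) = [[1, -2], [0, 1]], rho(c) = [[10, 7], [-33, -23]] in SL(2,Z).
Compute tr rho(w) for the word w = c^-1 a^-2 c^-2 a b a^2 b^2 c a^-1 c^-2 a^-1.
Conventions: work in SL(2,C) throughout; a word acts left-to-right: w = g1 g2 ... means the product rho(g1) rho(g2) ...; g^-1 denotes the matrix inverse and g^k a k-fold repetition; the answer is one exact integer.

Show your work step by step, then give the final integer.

-37859155903477363185

rho(c^-1) = [[-23, -7], [33, 10]]
... * rho(a^-1) = [[55, -24], [-16, 7]]  ->  [[-1153, 503], [1655, -722]]
... * rho(a^-1) = [[55, -24], [-16, 7]]  ->  [[-71463, 31193], [102577, -44774]]
... * rho(c^-1) = [[-23, -7], [33, 10]]  ->  [[2673018, 812171], [-3836813, -1165779]]
... * rho(c^-1) = [[-23, -7], [33, 10]]  ->  [[-34677771, -10589416], [49775992, 15199901]]
... * rho(a) = [[7, 24], [16, 55]]  ->  [[-412175053, -1414684384], [591630360, 2030618363]]
... * rho(b) = [[1, -2], [0, 1]]  ->  [[-412175053, -590334278], [591630360, 847357643]]
... * rho(a) = [[7, 24], [16, 55]]  ->  [[-12330573819, -42360586562], [17699134808, 60803799005]]
... * rho(a) = [[7, 24], [16, 55]]  ->  [[-764083401725, -2625766032566], [1096754727736, 3768988180667]]
... * rho(b) = [[1, -2], [0, 1]]  ->  [[-764083401725, -1097599229116], [1096754727736, 1575478725195]]
... * rho(b) = [[1, -2], [0, 1]]  ->  [[-764083401725, 430567574334], [1096754727736, -618030730277]]
... * rho(c) = [[10, 7], [-33, -23]]  ->  [[-21849563970272, -15251638021757], [31362561376501, 21891989890523]]
... * rho(a^-1) = [[55, -24], [-16, 7]]  ->  [[-957699810016848, 417628069134229], [1374669037459187, -599457543802363]]
... * rho(c^-1) = [[-23, -7], [33, 10]]  ->  [[35808821911817061, 10880179361460226], [-51399486807039280, -15617258700237939]]
... * rho(c^-1) = [[-23, -7], [33, 10]]  ->  [[-464556985043604945, -141859959768117167], [666818659454051453, 203623820646895570]]
... * rho(a^-1) = [[55, -24], [-16, 7]]  ->  [[-23280874821108397303, 10156347922669698511], [33417045139622500795, -14578281082368965882]]
tr = -23280874821108397303 + -14578281082368965882 = -37859155903477363185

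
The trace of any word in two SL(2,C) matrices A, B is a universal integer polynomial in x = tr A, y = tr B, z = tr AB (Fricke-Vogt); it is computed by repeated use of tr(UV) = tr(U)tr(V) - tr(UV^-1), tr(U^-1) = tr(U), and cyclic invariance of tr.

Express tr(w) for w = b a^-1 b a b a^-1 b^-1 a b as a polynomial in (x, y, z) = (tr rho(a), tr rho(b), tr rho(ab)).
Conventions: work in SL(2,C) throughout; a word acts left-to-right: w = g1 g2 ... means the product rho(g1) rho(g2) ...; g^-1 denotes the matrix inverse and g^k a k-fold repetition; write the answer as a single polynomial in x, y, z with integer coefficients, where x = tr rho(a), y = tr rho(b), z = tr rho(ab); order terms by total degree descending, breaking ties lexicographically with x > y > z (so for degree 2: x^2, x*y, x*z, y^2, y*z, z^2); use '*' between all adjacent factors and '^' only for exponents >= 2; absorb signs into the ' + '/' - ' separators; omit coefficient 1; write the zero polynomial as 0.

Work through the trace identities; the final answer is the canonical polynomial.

-x^2*y^3*z^2 + 2*x^3*y^2*z + x*y^4*z + 2*x*y^2*z^3 - x^4*y - x^2*y^3 - 2*x^2*y*z^2 - y^3*z^2 - y*z^4 - 4*x*y^2*z + 4*x^2*y + y^3 + 4*y*z^2 - 3*y

tr(a b^2) = tr(b) * tr(a b) - tr(a)  (reduce the b square) = y*z - x
tr(b^2 a b) = tr(b) * tr(a b^2) - tr(a b)  (reduce the b square) = y^2*z - x*y - z
tr(b a b^3) = tr(b) * tr(b^2 a b) - tr(b^2 a)  (reduce the b square) = y^3*z - x*y^2 - 2*y*z + x
tr(a b a b) = tr(b a) * tr(b a) - tr(1)  (split on b) = z^2 - 2
tr(a b a) = tr(a) * tr(b a) - tr(b)  (reduce the a square) = x*z - y
tr(b a b a b) = tr(b) * tr(a b a b) - tr(a b a)  (reduce the b square) = y*z^2 - x*z - y
tr(b a b^3 a) = tr(b) * tr(b a b a b) - tr(b a b a)  (reduce the b square) = y^2*z^2 - x*y*z - y^2 - z^2 + 2
tr(b^2 a^-1 b a b) = tr(b a b^3) * tr(a) - tr(b a b^3 a)  (eliminate a^-1) = x*y^3*z - x^2*y^2 - y^2*z^2 - x*y*z + x^2 + y^2 + z^2 - 2
tr(b^2) = tr(b) * tr(b) - tr(1)  (reduce the b square) = y^2 - 2
tr(b^3) = tr(b) * tr(b^2) - tr(b)  (reduce the b square) = y^3 - 3*y
tr(a b^3 a) = tr(a) * tr(b^3 a) - tr(b^3)  (reduce the a square) = x*y^2*z - x^2*y - y^3 - x*z + 3*y
tr(b a b^2 a b^2) = tr(b) * tr(a b^3 a b) - tr(a b^3 a)  (reduce the b square) = y^3*z^2 - 2*x*y^2*z + x^2*y - y*z^2 + x*z - y
tr(a b a b a b) = tr(b a) * tr(b a b a) - tr(b^-1 a^-1)  (split on b) = z^3 - 3*z
tr(a b a b a) = tr(a) * tr(b a b a) - tr(b a b)  (reduce the a square) = x*z^2 - y*z - x
tr(a b^2 a b a b) = tr(b) * tr(a b a b a b) - tr(a b a b a)  (reduce the b square) = y*z^3 - x*z^2 - 2*y*z + x
tr(a b^2 a b a) = tr(a) * tr(b^2 a b a) - tr(b^2 a b)  (reduce the a square) = x*y*z^2 - x^2*z - y^2*z + z
tr(b a b^2 a b^2 a) = tr(b) * tr(a b^2 a b a b) - tr(a b^2 a b a)  (reduce the b square) = y^2*z^3 - 2*x*y*z^2 + x^2*z - y^2*z + x*y - z
tr(b a b^2 a^-1 b a b) = tr(b a b^2 a b^2) * tr(a) - tr(b a b^2 a b^2 a)  (eliminate a^-1) = x*y^3*z^2 - 2*x^2*y^2*z - y^2*z^3 + x^3*y + x*y*z^2 + y^2*z - 2*x*y + z
tr(b a b a b a b^2) = tr(b) * tr(a b a b a b^2) - tr(a b a b a b)  (reduce the b square) = y^2*z^3 - x*y*z^2 - 2*y^2*z - z^3 + x*y + 3*z
tr(a b a b a b a b) = tr(b a b a) * tr(b a b a) - tr(1)  (split on b) = z^4 - 4*z^2 + 2
tr(a b a b a b a) = tr(a) * tr(b a b a b a) - tr(b a b a b)  (reduce the a square) = x*z^3 - y*z^2 - 2*x*z + y
tr(b a b a b a b^2 a) = tr(b) * tr(a b a b a b a b) - tr(a b a b a b a)  (reduce the b square) = y*z^4 - x*z^3 - 3*y*z^2 + 2*x*z + y
tr(b a b^2 a^-1 b a b a) = tr(b a b a b a b^2) * tr(a) - tr(b a b a b a b^2 a)  (eliminate a^-1) = x*y^2*z^3 - x^2*y*z^2 - y*z^4 - 2*x*y^2*z + x^2*y + 3*y*z^2 + x*z - y
tr(a b^2 a^-1 b a b a^-1 b) = tr(b a b^2 a^-1 b a b) * tr(a) - tr(b a b^2 a^-1 b a b a)  (eliminate a^-1) = x^2*y^3*z^2 - 2*x^3*y^2*z - 2*x*y^2*z^3 + x^4*y + 2*x^2*y*z^2 + y*z^4 + 3*x*y^2*z - 3*x^2*y - 3*y*z^2 + y
tr(b a^-1 b a b a^-1 b^-1 a b) = tr(a b^2 a^-1 b a b a^-1) * tr(b) - tr(a b^2 a^-1 b a b a^-1 b)  (eliminate b^-1) = -x^2*y^3*z^2 + 2*x^3*y^2*z + x*y^4*z + 2*x*y^2*z^3 - x^4*y - x^2*y^3 - 2*x^2*y*z^2 - y^3*z^2 - y*z^4 - 4*x*y^2*z + 4*x^2*y + y^3 + 4*y*z^2 - 3*y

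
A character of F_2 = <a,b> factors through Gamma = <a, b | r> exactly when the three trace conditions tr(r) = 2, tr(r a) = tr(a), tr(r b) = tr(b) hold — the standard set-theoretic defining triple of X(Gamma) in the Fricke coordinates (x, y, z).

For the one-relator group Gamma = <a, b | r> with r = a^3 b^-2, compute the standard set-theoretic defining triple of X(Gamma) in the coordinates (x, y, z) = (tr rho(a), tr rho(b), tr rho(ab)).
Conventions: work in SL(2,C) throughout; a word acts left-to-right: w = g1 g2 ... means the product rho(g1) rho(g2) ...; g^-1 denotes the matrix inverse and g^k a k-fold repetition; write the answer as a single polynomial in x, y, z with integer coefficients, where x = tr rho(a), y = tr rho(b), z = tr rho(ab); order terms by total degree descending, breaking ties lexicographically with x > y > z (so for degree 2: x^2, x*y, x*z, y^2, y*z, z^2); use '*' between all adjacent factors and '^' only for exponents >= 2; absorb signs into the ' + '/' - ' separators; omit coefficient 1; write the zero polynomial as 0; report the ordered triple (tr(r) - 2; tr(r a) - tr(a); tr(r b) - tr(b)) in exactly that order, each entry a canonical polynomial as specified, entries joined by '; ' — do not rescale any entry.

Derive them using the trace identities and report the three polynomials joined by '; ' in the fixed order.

and tr(a^2) = tr(a) tr(a) - tr(1)   [square of a] = x^2 - 2
and tr(a^3) = tr(a) tr(a^2) - tr(a)   [square of a] = x^3 - 3*x
and tr(b a^2) = tr(a) tr(b a) - tr(b)   [square of a] = x*z - y
tr(a^3 b) = tr(a) tr(b a^2) - tr(b a)   [square of a] = x^2*z - x*y - z
and tr(b^-1 a^3) = tr(a^3) tr(b) - tr(a^3 b)   [inverse elimination on b] = x^3*y - x^2*z - 2*x*y + z
and tr(a^3 b^-2) = tr(b^-1 a^3) tr(b) - tr(b^-1 a^3 b)   [inverse elimination on b] = x^3*y^2 - x^2*y*z - x^3 - 2*x*y^2 + y*z + 3*x
next, tr(a^4) = tr(a) tr(a^3) - tr(a^2)  (reduce the a square) = x^4 - 4*x^2 + 2
tr(a^4 b) = tr(a) tr(a b a^2) - tr(a b a)  (reduce the a square) = x^3*z - x^2*y - 2*x*z + y
tr(b^-1 a^4) = tr(a^4) tr(b) - tr(a^4 b)  (eliminate b^-1) = x^4*y - x^3*z - 3*x^2*y + 2*x*z + y
next, tr(a^3 b^-2 a) = tr(b^-1 a^4) tr(b) - tr(b^-1 a^4 b)  (eliminate b^-1) = x^4*y^2 - x^3*y*z - x^4 - 3*x^2*y^2 + 2*x*y*z + 4*x^2 + y^2 - 2
assemble the triple (tr(r) - 2; tr(r a) - x; tr(r b) - y)

x^3*y^2 - x^2*y*z - x^3 - 2*x*y^2 + y*z + 3*x - 2; x^4*y^2 - x^3*y*z - x^4 - 3*x^2*y^2 + 2*x*y*z + 4*x^2 + y^2 - x - 2; x^3*y - x^2*z - 2*x*y - y + z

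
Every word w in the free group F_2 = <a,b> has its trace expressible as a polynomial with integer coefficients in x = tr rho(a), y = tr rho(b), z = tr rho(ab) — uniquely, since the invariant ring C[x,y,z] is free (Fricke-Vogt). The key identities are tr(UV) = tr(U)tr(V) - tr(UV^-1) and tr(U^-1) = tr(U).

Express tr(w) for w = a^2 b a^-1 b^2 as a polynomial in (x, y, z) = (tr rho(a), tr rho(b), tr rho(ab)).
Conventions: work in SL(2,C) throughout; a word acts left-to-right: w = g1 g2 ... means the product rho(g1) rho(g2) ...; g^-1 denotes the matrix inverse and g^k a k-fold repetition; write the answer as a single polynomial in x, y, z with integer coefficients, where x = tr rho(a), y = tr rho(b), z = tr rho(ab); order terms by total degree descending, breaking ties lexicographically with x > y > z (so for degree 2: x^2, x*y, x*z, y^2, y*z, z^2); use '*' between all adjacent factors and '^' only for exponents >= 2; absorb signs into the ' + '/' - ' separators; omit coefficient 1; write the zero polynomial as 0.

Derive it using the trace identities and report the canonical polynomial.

x^2*y^2*z - x^3*y - x*y^3 - x*y*z^2 + y^2*z + 3*x*y - z

trace(a^2 b) = trace(a) * trace(b a) - trace(b) = x*z - y
trace(a^2) = trace(a) * trace(a) - trace(1) = x^2 - 2
so trace(a^2 b^2) = trace(b) * trace(a^2 b) - trace(a^2) = x*y*z - x^2 - y^2 + 2
trace(b^2 a^2 b) = trace(b) * trace(a^2 b^2) - trace(a^2 b) = x*y^2*z - x^2*y - y^3 - x*z + 3*y
so trace(b a b a) = trace(b a) * trace(b a) - trace(1)   [split at repeated b] = z^2 - 2
so trace(b a b) = trace(b) * trace(a b) - trace(a) = y*z - x
trace(a^2 b a b) = trace(a) * trace(b a b a) - trace(b a b) = x*z^2 - y*z - x
trace(a^2 b a) = trace(a) * trace(a b a) - trace(a b) = x^2*z - x*y - z
so trace(b^2 a^2 b a) = trace(b) * trace(a^2 b a b) - trace(a^2 b a) = x*y*z^2 - x^2*z - y^2*z + z
trace(a^2 b a^-1 b^2) = trace(b^2 a^2 b) * trace(a) - trace(b^2 a^2 b a) = x^2*y^2*z - x^3*y - x*y^3 - x*y*z^2 + y^2*z + 3*x*y - z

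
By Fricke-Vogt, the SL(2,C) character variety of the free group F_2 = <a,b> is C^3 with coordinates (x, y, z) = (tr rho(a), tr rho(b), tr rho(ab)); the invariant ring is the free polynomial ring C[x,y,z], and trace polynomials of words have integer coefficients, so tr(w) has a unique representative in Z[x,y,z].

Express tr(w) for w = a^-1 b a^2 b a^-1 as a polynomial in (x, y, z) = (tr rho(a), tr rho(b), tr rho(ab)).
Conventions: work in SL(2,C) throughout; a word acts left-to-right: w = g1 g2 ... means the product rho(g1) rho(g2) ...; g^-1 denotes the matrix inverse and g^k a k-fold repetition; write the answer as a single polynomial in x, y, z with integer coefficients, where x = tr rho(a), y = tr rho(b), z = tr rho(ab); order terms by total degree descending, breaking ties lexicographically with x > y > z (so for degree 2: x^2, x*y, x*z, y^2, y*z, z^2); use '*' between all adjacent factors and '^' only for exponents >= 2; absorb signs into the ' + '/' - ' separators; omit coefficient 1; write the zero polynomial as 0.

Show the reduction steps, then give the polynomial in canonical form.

trace(a^2 b) = trace(a)*trace(b a) - trace(b) = x*z - y
apply: trace(a^2) = trace(a)*trace(a) - trace(1) = x^2 - 2
use: trace(b a^2 b) = trace(b)*trace(a^2 b) - trace(a^2) = x*y*z - x^2 - y^2 + 2
apply: trace(b a b a) = trace(b a)*trace(b a) - trace(1)   [split at repeated b] = z^2 - 2
trace(b a b) = trace(b)*trace(a b) - trace(a) = y*z - x
trace(b a^2 b a) = trace(a)*trace(b a b a) - trace(b a b) = x*z^2 - y*z - x
apply: trace(a^-1 b a^2 b) = trace(b a^2 b)*trace(a) - trace(b a^2 b a) = x^2*y*z - x^3 - x*y^2 - x*z^2 + y*z + 3*x
trace(a^-1 b a^2 b a^-1) = trace(a^-1 b a^2 b)*trace(a) - trace(a^-1 b a^2 b a) = x^3*y*z - x^4 - x^2*y^2 - x^2*z^2 + 4*x^2 + y^2 - 2

x^3*y*z - x^4 - x^2*y^2 - x^2*z^2 + 4*x^2 + y^2 - 2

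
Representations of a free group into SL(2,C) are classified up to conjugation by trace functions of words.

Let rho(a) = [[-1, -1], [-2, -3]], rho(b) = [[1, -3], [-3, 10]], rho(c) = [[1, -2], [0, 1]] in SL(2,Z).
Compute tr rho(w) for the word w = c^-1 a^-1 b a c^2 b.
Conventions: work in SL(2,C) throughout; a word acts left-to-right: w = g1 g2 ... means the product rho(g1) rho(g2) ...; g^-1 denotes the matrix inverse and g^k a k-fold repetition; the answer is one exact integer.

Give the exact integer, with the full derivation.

rho(c^-1) = [[1, 2], [0, 1]]
... * rho(a^-1) = [[-3, 1], [2, -1]]  ->  [[1, -1], [2, -1]]
... * rho(b) = [[1, -3], [-3, 10]]  ->  [[4, -13], [5, -16]]
... * rho(a) = [[-1, -1], [-2, -3]]  ->  [[22, 35], [27, 43]]
... * rho(c) = [[1, -2], [0, 1]]  ->  [[22, -9], [27, -11]]
... * rho(c) = [[1, -2], [0, 1]]  ->  [[22, -53], [27, -65]]
... * rho(b) = [[1, -3], [-3, 10]]  ->  [[181, -596], [222, -731]]
tr = 181 + -731 = -550

-550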